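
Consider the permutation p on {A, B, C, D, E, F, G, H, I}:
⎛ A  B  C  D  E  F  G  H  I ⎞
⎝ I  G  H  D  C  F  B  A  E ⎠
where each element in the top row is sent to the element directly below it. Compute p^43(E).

A

Tracing E → C → … returns to E after 5 steps, so E lies in a 5-cycle (A, I, E, C, H).
Powers repeat with period 5 on this cycle, and 43 mod 5 = 3, so p^43(E) = p^3(E).
Advancing 3 steps from E: E → C → H → A.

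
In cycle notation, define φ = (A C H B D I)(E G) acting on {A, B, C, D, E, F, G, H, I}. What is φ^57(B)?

B lies in the 6-cycle (A C H B D I).
On a 6-cycle, φ^6 is the identity, so φ^57 = φ^3 there (57 ≡ 3 mod 6).
Advancing 3 steps from B: B → D → I → A.

A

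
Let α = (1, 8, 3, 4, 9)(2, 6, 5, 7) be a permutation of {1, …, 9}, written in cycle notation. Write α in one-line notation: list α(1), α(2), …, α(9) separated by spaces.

Reading each image from the cycles: 1↦8, 2↦6, 3↦4, 4↦9, 5↦7, 6↦5, 7↦2, 8↦3, 9↦1.
So the one-line form is 8 6 4 9 7 5 2 3 1.

8 6 4 9 7 5 2 3 1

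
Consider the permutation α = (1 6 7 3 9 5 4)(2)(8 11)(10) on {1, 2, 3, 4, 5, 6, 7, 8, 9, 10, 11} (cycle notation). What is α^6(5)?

5 lies in the 7-cycle (1 6 7 3 9 5 4).
Advancing 6 steps from 5: 5 → 4 → 1 → 6 → 7 → 3 → 9.

9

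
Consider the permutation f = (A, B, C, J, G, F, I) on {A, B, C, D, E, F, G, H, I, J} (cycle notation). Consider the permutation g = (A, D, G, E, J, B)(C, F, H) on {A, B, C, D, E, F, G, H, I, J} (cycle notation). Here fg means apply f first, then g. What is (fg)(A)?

A

f(A) = B, then g(B) = A; composing gives (fg)(A) = A.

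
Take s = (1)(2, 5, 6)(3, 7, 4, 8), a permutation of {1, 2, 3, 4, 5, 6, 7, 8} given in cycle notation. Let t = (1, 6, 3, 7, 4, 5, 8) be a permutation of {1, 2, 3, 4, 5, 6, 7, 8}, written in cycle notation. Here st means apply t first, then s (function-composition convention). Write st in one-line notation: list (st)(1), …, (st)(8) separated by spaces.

2 5 4 6 3 7 8 1

Chase each element through t then s: 1 → 6 → 2; 2 → 2 → 5; 3 → 7 → 4; 4 → 5 → 6; 5 → 8 → 3; 6 → 3 → 7; 7 → 4 → 8; 8 → 1 → 1.
So st in one-line form is 2 5 4 6 3 7 8 1.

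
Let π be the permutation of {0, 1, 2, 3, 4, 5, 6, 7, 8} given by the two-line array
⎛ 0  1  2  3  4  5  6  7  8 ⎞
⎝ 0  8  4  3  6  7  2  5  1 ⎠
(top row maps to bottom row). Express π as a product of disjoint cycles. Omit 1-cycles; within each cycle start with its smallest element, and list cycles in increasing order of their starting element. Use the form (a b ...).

From 1: 1 → 8 → 1, closing the cycle (1 8).
Repeating from the next unused element and collecting all non-trivial cycles gives (1 8)(2 4 6)(5 7).

(1 8)(2 4 6)(5 7)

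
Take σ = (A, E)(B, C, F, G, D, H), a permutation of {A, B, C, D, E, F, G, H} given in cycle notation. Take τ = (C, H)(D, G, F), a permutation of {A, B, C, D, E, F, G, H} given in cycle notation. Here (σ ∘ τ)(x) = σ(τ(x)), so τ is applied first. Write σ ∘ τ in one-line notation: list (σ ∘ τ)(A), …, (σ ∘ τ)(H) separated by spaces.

E C B D A H G F

(σ ∘ τ)(x) = σ(τ(x)). Computing each image: σ(τ(A)) = σ(A) = E, σ(τ(B)) = σ(B) = C, σ(τ(C)) = σ(H) = B, σ(τ(D)) = σ(G) = D, σ(τ(E)) = σ(E) = A, σ(τ(F)) = σ(D) = H, σ(τ(G)) = σ(F) = G, σ(τ(H)) = σ(C) = F.
Hence σ ∘ τ = [E C B D A H G F].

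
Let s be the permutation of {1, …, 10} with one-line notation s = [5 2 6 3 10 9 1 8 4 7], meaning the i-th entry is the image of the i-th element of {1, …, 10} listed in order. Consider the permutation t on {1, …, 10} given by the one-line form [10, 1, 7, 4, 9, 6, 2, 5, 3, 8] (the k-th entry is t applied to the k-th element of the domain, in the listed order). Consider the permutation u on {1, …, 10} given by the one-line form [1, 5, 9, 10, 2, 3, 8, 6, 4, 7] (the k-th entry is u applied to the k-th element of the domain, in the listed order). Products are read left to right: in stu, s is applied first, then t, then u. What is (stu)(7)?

7

(stu)(7) = u(t(s(7))). s(7) = 1, then t(1) = 10, then u(10) = 7, so the result is 7.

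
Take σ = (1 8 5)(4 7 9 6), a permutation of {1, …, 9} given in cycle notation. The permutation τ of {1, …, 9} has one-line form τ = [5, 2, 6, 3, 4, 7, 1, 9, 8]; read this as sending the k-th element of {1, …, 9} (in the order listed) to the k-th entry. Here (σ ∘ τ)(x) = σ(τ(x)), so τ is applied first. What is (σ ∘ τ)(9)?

τ(9) = 8, then σ(8) = 5; composing gives (σ ∘ τ)(9) = 5.

5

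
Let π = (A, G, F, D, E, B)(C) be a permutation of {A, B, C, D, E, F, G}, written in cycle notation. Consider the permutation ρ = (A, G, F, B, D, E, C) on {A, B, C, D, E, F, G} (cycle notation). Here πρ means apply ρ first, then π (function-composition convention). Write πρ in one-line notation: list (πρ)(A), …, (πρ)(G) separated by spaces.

(πρ)(x) = π(ρ(x)). Computing each image: π(ρ(A)) = π(G) = F, π(ρ(B)) = π(D) = E, π(ρ(C)) = π(A) = G, π(ρ(D)) = π(E) = B, π(ρ(E)) = π(C) = C, π(ρ(F)) = π(B) = A, π(ρ(G)) = π(F) = D.
Hence πρ = [F E G B C A D].

F E G B C A D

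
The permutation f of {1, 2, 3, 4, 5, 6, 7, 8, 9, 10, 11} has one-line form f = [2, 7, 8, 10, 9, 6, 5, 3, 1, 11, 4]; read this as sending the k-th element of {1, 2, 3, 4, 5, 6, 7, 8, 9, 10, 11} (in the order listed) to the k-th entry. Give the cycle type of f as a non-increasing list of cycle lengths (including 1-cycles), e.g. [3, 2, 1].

The disjoint cycles are (1, 2, 7, 5, 9)(3, 8)(4, 10, 11)(6), with lengths 5, 3, 2, 1 in non-increasing order.

[5, 3, 2, 1]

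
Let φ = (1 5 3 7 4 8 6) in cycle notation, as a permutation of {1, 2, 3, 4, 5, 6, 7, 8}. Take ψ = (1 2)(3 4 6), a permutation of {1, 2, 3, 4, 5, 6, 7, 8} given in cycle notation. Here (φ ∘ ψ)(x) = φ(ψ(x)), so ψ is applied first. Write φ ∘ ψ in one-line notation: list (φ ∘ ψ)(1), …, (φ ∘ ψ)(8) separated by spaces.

(φ ∘ ψ)(x) = φ(ψ(x)). Computing each image: φ(ψ(1)) = φ(2) = 2, φ(ψ(2)) = φ(1) = 5, φ(ψ(3)) = φ(4) = 8, φ(ψ(4)) = φ(6) = 1, φ(ψ(5)) = φ(5) = 3, φ(ψ(6)) = φ(3) = 7, φ(ψ(7)) = φ(7) = 4, φ(ψ(8)) = φ(8) = 6.
Hence φ ∘ ψ = [2 5 8 1 3 7 4 6].

2 5 8 1 3 7 4 6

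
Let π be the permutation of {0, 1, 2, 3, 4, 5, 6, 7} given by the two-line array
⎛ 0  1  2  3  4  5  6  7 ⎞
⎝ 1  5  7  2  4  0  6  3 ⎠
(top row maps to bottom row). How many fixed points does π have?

The fixed points (elements with π(x) = x) are {4, 6}, so there are 2.

2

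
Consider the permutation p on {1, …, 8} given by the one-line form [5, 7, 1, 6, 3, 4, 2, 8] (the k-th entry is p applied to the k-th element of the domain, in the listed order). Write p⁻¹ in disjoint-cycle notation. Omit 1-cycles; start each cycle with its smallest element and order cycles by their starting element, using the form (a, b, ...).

The cycle decomposition of p is (1, 5, 3)(2, 7)(4, 6).
Reversing each cycle (and rotating so the smallest element leads) gives p⁻¹ = (1, 3, 5)(2, 7)(4, 6).

(1, 3, 5)(2, 7)(4, 6)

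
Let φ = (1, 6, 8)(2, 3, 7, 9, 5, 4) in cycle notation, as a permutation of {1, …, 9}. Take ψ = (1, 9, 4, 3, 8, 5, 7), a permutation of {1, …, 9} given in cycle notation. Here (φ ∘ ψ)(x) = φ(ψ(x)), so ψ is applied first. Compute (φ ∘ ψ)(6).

ψ(6) = 6, then φ(6) = 8; composing gives (φ ∘ ψ)(6) = 8.

8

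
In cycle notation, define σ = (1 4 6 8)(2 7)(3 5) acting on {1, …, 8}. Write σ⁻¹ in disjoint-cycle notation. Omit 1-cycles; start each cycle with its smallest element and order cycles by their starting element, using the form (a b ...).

(1 8 6 4)(2 7)(3 5)

If σ sends a → b within a cycle, σ⁻¹ sends b → a; equivalently, reverse each cycle.
After reversing and putting each cycle's least element first, σ⁻¹ = (1 8 6 4)(2 7)(3 5).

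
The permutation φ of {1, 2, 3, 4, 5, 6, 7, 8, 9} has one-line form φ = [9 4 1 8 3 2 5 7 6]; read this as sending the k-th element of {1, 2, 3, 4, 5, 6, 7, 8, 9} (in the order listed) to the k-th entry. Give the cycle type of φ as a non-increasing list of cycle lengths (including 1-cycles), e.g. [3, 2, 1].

The disjoint cycles are (1, 9, 6, 2, 4, 8, 7, 5, 3), with lengths 9 in non-increasing order.

[9]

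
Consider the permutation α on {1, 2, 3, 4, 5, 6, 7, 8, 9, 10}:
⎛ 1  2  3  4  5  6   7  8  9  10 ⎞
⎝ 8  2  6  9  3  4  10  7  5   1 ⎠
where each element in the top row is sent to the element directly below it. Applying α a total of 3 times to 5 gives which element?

Tracing 5 → 3 → … returns to 5 after 5 steps, so 5 lies in a 5-cycle (3, 6, 4, 9, 5).
Advancing 3 steps from 5: 5 → 3 → 6 → 4.

4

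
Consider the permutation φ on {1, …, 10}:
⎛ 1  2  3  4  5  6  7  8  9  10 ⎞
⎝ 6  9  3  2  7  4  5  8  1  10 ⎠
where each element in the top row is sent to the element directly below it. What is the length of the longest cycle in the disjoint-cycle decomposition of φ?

5

Decomposing into disjoint cycles gives (1, 6, 4, 2, 9)(5, 7); the longest has length 5.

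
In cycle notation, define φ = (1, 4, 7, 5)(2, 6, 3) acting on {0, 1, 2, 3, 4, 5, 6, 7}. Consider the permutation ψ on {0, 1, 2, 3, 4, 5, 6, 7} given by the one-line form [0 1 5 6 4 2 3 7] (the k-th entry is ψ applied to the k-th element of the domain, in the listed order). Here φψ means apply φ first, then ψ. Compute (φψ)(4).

7

(φψ)(4) = ψ(φ(4)). φ(4) = 7, then ψ(7) = 7. So (φψ)(4) = 7.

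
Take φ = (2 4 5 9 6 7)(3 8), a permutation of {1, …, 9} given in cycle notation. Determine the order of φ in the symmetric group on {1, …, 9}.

6

The cycle type of φ is (6, 2, 1).
The order is lcm(6, 2) = 6.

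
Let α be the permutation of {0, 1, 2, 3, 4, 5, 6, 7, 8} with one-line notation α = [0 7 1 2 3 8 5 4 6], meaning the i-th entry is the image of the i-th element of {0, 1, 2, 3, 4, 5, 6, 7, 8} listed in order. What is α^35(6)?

8

Tracing 6 → 5 → … returns to 6 after 3 steps, so 6 lies in a 3-cycle (5 8 6).
On a 3-cycle, α^3 is the identity, so α^35 = α^2 there (35 ≡ 2 mod 3).
Advancing 2 steps from 6: 6 → 5 → 8.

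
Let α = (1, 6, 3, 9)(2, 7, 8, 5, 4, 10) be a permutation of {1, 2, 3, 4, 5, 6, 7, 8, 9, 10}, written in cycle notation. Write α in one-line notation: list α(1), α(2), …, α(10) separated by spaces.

Each element maps to the next entry in its cycle (wrapping to the front): 1→6, 2→7, 3→9, 4→10, 5→4, 6→3, 7→8, 8→5, 9→1, 10→2.
Listing these in domain order gives 6 7 9 10 4 3 8 5 1 2.

6 7 9 10 4 3 8 5 1 2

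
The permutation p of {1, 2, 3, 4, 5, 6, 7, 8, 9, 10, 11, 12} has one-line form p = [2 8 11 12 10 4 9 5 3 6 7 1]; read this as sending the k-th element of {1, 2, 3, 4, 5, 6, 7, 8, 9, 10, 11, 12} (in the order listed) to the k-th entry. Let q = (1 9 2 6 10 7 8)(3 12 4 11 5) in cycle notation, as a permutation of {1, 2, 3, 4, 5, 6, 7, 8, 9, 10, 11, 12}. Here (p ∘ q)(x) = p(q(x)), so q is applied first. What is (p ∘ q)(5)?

First apply q: q(5) = 3, then p(3) = 11. Thus (p ∘ q)(5) = 11.

11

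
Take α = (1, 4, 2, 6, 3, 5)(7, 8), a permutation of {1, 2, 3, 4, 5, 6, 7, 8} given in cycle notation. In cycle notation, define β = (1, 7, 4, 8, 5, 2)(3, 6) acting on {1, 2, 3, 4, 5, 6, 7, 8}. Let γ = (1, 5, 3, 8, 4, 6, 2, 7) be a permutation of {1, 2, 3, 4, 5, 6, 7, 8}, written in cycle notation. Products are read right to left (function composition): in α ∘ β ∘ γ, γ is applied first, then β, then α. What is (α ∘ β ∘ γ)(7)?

8

Chase 7: γ(7) = 1; β(1) = 7; α(7) = 8. Hence (α ∘ β ∘ γ)(7) = 8.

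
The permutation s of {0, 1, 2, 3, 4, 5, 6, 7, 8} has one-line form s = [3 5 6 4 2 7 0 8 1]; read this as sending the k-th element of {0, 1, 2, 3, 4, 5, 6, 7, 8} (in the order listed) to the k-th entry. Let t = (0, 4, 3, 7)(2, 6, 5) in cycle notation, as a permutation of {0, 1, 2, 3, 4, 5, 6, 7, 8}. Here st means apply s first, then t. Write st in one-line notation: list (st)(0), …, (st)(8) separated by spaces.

7 2 5 3 6 0 4 8 1

For each element, apply s then t: 0 → 3 → 7; 1 → 5 → 2; 2 → 6 → 5; 3 → 4 → 3; 4 → 2 → 6; 5 → 7 → 0; 6 → 0 → 4; 7 → 8 → 8; 8 → 1 → 1.
Collecting the images, st = [7 2 5 3 6 0 4 8 1].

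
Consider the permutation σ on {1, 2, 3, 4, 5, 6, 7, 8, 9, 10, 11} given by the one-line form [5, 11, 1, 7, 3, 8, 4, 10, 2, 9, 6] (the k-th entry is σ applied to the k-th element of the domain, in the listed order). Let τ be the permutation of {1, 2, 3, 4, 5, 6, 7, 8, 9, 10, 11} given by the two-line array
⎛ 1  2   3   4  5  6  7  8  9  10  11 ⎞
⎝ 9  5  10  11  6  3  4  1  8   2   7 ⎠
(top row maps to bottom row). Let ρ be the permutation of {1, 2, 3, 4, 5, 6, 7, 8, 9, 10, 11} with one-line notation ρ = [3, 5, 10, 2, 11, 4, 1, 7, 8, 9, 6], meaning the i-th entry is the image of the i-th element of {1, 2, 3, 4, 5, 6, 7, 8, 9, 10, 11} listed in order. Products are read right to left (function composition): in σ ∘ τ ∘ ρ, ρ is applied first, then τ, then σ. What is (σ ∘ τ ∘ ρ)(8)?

(σ ∘ τ ∘ ρ)(8) = σ(τ(ρ(8))). ρ(8) = 7, then τ(7) = 4, then σ(4) = 7, so the result is 7.

7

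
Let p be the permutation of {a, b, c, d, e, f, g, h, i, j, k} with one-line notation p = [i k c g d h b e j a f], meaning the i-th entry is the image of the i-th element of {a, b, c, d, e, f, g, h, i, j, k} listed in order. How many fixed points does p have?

The fixed points (elements with p(x) = x) are {c}, so there is 1.

1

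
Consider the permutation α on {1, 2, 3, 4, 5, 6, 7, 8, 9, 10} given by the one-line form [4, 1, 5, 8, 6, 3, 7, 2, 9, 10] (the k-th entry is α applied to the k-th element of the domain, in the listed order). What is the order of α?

12

Decomposing into disjoint cycles gives cycle lengths 4, 3, 1, 1, 1.
The order is lcm(4, 3) = 12.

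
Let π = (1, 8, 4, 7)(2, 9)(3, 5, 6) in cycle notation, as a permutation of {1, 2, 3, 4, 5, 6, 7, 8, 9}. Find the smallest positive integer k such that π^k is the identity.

12

The disjoint cycles have lengths 4, 3, 2.
The order of π is the least common multiple of its cycle lengths: lcm(4, 3, 2) = 12.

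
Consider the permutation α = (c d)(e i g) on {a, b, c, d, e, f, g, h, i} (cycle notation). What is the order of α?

6

The disjoint cycles have lengths 3, 2, 1, 1, 1, 1.
The order is lcm(3, 2) = 6.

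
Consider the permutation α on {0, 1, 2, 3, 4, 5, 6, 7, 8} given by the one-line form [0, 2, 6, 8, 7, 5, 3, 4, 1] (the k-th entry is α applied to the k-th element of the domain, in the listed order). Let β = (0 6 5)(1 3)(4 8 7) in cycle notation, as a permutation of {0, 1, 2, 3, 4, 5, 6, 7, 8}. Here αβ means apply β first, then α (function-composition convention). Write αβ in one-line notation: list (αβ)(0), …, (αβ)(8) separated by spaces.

3 8 6 2 1 0 5 7 4

Chase each element through β then α: 0 → 6 → 3; 1 → 3 → 8; 2 → 2 → 6; 3 → 1 → 2; 4 → 8 → 1; 5 → 0 → 0; 6 → 5 → 5; 7 → 4 → 7; 8 → 7 → 4.
So αβ in one-line form is 3 8 6 2 1 0 5 7 4.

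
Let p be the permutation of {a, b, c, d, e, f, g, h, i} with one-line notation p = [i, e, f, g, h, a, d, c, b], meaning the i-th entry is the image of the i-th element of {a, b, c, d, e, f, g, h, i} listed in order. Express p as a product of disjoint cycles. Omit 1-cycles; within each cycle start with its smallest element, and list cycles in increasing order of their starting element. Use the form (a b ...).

(a i b e h c f)(d g)

Iterating p from a gives a → i → b → e → h → c → f → a; that is the 7-cycle (a i b e h c f).
Continuing from each remaining unvisited element yields (a i b e h c f)(d g).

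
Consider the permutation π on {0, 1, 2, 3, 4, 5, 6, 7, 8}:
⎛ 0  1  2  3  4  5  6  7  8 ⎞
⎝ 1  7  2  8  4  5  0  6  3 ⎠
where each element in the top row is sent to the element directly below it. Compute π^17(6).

Tracing 6 → 0 → … returns to 6 after 4 steps, so 6 lies in a 4-cycle (0 1 7 6).
On a 4-cycle, π^4 is the identity, so π^17 = π^1 there (17 ≡ 1 mod 4).
Advancing 1 step from 6: 6 → 0.

0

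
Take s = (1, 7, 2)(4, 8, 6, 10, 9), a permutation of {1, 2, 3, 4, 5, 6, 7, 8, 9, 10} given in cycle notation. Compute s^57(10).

10 lies in the 5-cycle (4, 8, 6, 10, 9).
Powers repeat with period 5 on this cycle, and 57 mod 5 = 2, so s^57(10) = s^2(10).
Stepping 2 places around the cycle: 10 → 9 → 4.

4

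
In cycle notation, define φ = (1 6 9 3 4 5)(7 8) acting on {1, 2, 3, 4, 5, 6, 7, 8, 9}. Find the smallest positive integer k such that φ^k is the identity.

The disjoint cycles have lengths 6, 2, 1.
Since disjoint cycles commute, ord(φ) = lcm(6, 2) = 6.

6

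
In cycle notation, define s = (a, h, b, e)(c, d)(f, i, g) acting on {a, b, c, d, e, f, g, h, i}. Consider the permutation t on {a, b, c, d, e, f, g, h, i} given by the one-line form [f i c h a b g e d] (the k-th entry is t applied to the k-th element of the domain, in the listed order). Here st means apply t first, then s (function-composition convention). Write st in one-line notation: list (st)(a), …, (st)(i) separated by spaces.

(st)(x) = s(t(x)). Computing each image: s(t(a)) = s(f) = i, s(t(b)) = s(i) = g, s(t(c)) = s(c) = d, s(t(d)) = s(h) = b, s(t(e)) = s(a) = h, s(t(f)) = s(b) = e, s(t(g)) = s(g) = f, s(t(h)) = s(e) = a, s(t(i)) = s(d) = c.
Hence st = [i g d b h e f a c].

i g d b h e f a c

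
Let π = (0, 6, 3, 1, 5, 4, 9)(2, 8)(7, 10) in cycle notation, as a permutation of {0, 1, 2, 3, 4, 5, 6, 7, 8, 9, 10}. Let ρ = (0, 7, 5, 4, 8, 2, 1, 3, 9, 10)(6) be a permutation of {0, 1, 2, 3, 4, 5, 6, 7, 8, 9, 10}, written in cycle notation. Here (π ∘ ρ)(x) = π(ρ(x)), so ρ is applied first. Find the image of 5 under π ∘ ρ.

(π ∘ ρ)(5) = π(ρ(5)). ρ(5) = 4, then π(4) = 9. So (π ∘ ρ)(5) = 9.

9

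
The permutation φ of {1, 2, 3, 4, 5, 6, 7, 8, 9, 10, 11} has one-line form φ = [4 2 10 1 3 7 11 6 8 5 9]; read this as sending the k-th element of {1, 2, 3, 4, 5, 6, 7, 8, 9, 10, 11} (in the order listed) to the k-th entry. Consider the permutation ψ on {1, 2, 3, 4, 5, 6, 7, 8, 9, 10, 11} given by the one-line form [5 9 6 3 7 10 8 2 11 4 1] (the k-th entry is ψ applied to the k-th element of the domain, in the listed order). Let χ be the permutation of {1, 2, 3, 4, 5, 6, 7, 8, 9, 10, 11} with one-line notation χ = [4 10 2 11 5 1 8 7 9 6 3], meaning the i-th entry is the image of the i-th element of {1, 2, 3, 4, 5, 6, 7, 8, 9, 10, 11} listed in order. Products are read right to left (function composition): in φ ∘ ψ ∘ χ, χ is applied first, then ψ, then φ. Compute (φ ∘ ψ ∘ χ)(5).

11

Chase 5: χ(5) = 5; ψ(5) = 7; φ(7) = 11. Hence (φ ∘ ψ ∘ χ)(5) = 11.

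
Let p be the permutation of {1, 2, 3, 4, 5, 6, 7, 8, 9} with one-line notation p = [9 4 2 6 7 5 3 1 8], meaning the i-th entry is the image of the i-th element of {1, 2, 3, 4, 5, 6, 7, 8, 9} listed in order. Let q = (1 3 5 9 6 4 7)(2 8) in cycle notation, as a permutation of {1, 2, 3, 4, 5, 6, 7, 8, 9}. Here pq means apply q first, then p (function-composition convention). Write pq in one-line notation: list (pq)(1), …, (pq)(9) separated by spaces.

(pq)(x) = p(q(x)). Computing each image: p(q(1)) = p(3) = 2, p(q(2)) = p(8) = 1, p(q(3)) = p(5) = 7, p(q(4)) = p(7) = 3, p(q(5)) = p(9) = 8, p(q(6)) = p(4) = 6, p(q(7)) = p(1) = 9, p(q(8)) = p(2) = 4, p(q(9)) = p(6) = 5.
Hence pq = [2 1 7 3 8 6 9 4 5].

2 1 7 3 8 6 9 4 5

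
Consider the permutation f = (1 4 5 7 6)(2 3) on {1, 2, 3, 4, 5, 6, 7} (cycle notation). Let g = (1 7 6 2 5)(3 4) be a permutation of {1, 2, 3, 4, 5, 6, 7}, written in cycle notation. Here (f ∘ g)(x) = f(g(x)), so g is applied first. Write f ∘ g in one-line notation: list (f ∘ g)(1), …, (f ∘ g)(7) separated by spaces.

(f ∘ g)(x) = f(g(x)). Computing each image: f(g(1)) = f(7) = 6, f(g(2)) = f(5) = 7, f(g(3)) = f(4) = 5, f(g(4)) = f(3) = 2, f(g(5)) = f(1) = 4, f(g(6)) = f(2) = 3, f(g(7)) = f(6) = 1.
Hence f ∘ g = [6 7 5 2 4 3 1].

6 7 5 2 4 3 1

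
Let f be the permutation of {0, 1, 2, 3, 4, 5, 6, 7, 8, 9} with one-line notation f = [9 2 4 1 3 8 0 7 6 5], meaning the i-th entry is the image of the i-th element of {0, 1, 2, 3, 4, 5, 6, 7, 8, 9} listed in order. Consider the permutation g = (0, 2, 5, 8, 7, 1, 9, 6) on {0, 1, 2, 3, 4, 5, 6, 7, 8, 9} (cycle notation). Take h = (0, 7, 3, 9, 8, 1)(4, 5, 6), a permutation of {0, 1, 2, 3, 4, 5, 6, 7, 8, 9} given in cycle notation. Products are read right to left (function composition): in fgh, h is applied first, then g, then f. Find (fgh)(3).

0

Chase 3: h(3) = 9; g(9) = 6; f(6) = 0. Hence (fgh)(3) = 0.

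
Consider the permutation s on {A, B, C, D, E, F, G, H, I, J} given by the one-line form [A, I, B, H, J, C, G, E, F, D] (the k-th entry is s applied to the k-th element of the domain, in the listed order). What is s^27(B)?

C

Tracing B → I → … returns to B after 4 steps, so B lies in a 4-cycle (B I F C).
On a 4-cycle, s^4 is the identity, so s^27 = s^3 there (27 ≡ 3 mod 4).
Advancing 3 steps from B: B → I → F → C.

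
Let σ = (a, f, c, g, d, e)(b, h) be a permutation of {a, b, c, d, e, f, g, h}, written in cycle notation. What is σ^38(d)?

d lies in the 6-cycle (a, f, c, g, d, e).
Since the cycle has length 6, σ^38 acts on it the same as σ^2 (38 mod 6 = 2).
Advancing 2 steps from d: d → e → a.

a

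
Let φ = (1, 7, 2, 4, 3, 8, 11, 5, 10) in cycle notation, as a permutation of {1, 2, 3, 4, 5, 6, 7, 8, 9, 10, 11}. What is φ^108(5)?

5 lies in the 9-cycle (1, 7, 2, 4, 3, 8, 11, 5, 10).
On a 9-cycle, φ^9 is the identity, so φ^108 = φ^0 there (108 ≡ 0 mod 9).
So φ^108(5) = 5.

5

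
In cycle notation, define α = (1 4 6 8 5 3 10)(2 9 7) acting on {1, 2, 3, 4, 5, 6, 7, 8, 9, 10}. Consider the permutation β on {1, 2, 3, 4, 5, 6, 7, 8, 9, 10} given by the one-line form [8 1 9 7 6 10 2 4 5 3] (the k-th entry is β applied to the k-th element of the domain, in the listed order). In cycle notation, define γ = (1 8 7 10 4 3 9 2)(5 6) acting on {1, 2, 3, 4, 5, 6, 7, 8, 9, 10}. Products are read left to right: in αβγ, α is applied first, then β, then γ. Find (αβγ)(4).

4

Chase 4: α(4) = 6; β(6) = 10; γ(10) = 4. Hence (αβγ)(4) = 4.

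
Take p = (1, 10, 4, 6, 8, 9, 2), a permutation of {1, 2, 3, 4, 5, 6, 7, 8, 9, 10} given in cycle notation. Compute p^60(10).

10 lies in the 7-cycle (1, 10, 4, 6, 8, 9, 2).
Since the cycle has length 7, p^60 acts on it the same as p^4 (60 mod 7 = 4).
Advancing 4 steps from 10: 10 → 4 → 6 → 8 → 9.

9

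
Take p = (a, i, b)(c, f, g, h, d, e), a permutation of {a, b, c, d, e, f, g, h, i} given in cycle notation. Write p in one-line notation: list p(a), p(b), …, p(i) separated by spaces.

i a f e c g h d b

Reading each image from the cycles: a↦i, b↦a, c↦f, d↦e, e↦c, f↦g, g↦h, h↦d, i↦b.
Listing these in domain order gives i a f e c g h d b.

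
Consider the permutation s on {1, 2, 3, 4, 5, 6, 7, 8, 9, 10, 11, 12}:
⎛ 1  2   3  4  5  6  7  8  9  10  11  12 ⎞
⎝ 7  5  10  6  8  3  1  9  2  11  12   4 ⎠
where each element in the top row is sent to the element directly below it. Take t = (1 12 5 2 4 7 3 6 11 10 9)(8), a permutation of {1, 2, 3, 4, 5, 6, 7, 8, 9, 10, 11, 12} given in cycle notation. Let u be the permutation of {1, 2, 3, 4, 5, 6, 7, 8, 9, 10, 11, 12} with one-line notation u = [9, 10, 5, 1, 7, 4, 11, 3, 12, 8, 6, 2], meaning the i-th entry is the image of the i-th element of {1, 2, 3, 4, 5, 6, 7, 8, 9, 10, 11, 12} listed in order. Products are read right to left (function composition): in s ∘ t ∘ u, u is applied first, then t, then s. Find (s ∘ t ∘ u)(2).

Chase 2: u(2) = 10; t(10) = 9; s(9) = 2. Hence (s ∘ t ∘ u)(2) = 2.

2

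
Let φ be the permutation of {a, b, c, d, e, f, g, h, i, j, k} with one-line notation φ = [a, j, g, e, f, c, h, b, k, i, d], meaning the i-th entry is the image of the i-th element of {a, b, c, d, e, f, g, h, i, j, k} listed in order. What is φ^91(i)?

k

Tracing i → k → … returns to i after 10 steps, so i lies in a 10-cycle (b, j, i, k, d, e, f, c, g, h).
On a 10-cycle, φ^10 is the identity, so φ^91 = φ^1 there (91 ≡ 1 mod 10).
Advancing 1 step from i: i → k.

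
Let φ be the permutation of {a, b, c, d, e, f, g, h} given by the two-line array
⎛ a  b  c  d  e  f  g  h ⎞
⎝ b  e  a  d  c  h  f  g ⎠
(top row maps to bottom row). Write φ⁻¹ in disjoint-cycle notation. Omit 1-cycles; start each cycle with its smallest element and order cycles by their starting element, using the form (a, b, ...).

First write φ in disjoint cycles: (a, b, e, c)(f, h, g).
The inverse reverses every cycle; in canonical form, φ⁻¹ = (a, c, e, b)(f, g, h).

(a, c, e, b)(f, g, h)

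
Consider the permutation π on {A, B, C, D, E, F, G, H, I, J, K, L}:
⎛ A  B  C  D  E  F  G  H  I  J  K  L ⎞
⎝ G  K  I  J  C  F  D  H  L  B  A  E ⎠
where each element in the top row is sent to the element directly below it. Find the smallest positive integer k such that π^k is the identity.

12

Decomposing into disjoint cycles gives cycle lengths 6, 4, 1, 1.
The order of π is the least common multiple of its cycle lengths: lcm(6, 4) = 12.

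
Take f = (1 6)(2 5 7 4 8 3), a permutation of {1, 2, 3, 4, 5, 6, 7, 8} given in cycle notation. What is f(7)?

7 appears in (2 5 7 4 8 3); the next entry (wrapping around) is 4.

4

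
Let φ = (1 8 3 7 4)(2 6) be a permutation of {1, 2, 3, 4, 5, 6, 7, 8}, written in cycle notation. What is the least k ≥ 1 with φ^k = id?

The cycle type of φ is (5, 2, 1).
The order is lcm(5, 2) = 10.

10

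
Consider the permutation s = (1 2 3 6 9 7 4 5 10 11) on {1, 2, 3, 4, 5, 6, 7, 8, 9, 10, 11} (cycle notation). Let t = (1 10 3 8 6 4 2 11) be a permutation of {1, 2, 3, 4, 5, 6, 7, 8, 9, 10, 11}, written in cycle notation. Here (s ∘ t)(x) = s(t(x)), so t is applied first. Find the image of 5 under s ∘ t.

10

(s ∘ t)(5) = s(t(5)). t(5) = 5, then s(5) = 10. So (s ∘ t)(5) = 10.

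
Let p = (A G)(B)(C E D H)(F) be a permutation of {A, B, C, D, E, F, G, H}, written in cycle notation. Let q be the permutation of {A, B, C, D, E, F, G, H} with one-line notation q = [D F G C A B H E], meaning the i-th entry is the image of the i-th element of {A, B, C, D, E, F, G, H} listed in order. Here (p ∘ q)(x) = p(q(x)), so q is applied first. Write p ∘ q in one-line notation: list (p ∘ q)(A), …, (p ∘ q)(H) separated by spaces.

H F A E G B C D

For each element, apply q then p: A → D → H; B → F → F; C → G → A; D → C → E; E → A → G; F → B → B; G → H → C; H → E → D.
Collecting the images, p ∘ q = [H F A E G B C D].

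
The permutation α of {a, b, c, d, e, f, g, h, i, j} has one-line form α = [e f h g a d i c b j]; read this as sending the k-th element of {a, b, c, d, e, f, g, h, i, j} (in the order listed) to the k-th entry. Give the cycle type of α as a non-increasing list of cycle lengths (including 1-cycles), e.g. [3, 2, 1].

[5, 2, 2, 1]

The disjoint cycles are (a e)(b f d g i)(c h)(j), with lengths 5, 2, 2, 1 in non-increasing order.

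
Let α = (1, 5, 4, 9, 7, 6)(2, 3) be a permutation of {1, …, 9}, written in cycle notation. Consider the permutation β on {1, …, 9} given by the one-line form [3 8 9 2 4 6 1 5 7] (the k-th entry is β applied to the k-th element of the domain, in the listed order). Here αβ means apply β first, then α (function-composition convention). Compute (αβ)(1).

2

β(1) = 3, then α(3) = 2; composing gives (αβ)(1) = 2.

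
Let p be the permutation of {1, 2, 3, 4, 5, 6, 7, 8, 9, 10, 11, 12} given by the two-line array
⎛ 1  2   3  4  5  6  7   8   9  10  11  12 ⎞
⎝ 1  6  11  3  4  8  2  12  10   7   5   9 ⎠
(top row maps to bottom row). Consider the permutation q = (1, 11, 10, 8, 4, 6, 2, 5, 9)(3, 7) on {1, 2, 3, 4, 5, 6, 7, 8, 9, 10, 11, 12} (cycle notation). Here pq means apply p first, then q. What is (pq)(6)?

4

(pq)(6) = q(p(6)). p(6) = 8, then q(8) = 4. So (pq)(6) = 4.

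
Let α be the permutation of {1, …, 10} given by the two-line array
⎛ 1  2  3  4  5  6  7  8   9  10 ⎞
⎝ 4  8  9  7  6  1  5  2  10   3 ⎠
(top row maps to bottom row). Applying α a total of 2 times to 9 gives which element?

Tracing 9 → 10 → … returns to 9 after 3 steps, so 9 lies in a 3-cycle (3, 9, 10).
Advancing 2 steps from 9: 9 → 10 → 3.

3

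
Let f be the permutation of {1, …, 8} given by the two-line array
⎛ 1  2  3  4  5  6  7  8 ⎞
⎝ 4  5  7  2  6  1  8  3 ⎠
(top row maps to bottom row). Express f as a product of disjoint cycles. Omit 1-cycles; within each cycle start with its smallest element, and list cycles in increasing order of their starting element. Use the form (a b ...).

(1 4 2 5 6)(3 7 8)

From 1: 1 → 4 → 2 → 5 → 6 → 1, closing the cycle (1 4 2 5 6).
Continuing from each remaining unvisited element yields (1 4 2 5 6)(3 7 8).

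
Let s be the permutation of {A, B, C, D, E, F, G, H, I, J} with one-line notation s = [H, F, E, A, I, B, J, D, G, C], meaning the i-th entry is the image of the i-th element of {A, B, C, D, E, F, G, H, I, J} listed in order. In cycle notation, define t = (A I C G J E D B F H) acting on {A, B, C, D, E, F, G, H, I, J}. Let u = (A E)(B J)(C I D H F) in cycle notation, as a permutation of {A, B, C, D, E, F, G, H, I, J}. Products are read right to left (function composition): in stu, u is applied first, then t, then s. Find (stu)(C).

(stu)(C) = s(t(u(C))). u(C) = I, then t(I) = C, then s(C) = E, so the result is E.

E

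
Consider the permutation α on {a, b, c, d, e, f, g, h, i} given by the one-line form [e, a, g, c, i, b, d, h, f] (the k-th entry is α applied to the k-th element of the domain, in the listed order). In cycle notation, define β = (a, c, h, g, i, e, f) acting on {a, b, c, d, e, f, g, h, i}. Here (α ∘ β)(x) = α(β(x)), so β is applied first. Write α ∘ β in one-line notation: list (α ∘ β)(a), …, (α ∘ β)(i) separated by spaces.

Chase each element through β then α: a → c → g; b → b → a; c → h → h; d → d → c; e → f → b; f → a → e; g → i → f; h → g → d; i → e → i.
Collecting the images, α ∘ β = [g a h c b e f d i].

g a h c b e f d i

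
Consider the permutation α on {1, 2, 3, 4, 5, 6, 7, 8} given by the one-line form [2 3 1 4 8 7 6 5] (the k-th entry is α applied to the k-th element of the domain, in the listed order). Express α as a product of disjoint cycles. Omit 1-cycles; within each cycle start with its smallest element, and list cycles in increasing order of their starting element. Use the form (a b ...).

From 1: 1 → 2 → 3 → 1, closing the cycle (1 2 3).
Continuing from each remaining unvisited element yields (1 2 3)(5 8)(6 7).

(1 2 3)(5 8)(6 7)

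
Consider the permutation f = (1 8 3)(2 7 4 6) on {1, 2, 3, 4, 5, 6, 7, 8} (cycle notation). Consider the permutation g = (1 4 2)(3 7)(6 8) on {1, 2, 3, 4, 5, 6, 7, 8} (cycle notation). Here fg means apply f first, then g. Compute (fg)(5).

First apply f: f(5) = 5, then g(5) = 5. Thus (fg)(5) = 5.

5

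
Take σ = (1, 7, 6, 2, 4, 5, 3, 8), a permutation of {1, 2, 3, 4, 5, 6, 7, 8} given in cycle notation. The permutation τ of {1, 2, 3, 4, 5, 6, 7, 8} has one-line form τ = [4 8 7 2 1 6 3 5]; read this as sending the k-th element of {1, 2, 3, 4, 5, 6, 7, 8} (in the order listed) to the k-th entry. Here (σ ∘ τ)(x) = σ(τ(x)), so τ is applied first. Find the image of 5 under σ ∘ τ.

7

τ(5) = 1, then σ(1) = 7; composing gives (σ ∘ τ)(5) = 7.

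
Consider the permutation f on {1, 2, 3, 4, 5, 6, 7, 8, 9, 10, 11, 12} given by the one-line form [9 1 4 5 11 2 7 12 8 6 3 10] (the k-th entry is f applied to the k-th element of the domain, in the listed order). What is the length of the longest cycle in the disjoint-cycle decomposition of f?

7

Decomposing into disjoint cycles gives (1 9 8 12 10 6 2)(3 4 5 11); the longest has length 7.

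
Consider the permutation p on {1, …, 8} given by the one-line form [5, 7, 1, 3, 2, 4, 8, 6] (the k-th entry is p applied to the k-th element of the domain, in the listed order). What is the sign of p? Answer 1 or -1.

-1

In disjoint-cycle form the cycle lengths are 8.
A cycle is odd iff its length is even; p has 1 even-length cycle, so sgn(p) = (−1)^1 and p is odd.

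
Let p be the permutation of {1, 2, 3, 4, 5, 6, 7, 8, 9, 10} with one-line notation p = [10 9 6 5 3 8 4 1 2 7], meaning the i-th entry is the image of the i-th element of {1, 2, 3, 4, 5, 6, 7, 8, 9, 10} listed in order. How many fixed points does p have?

No element satisfies p(x) = x, so there are 0 fixed points.

0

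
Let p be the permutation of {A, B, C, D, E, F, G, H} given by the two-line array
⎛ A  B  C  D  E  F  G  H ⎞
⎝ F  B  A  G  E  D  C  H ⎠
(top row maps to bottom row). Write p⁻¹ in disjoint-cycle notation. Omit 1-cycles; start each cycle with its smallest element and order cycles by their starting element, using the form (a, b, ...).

(A, C, G, D, F)

The cycle decomposition of p is (A, F, D, G, C).
The inverse reverses every cycle; in canonical form, p⁻¹ = (A, C, G, D, F).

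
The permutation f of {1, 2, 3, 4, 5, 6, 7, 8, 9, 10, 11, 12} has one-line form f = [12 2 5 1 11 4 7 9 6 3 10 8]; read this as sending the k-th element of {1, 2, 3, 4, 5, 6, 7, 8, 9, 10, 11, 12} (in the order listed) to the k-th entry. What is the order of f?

Writing f as disjoint cycles, the cycle lengths are 6, 4, 1, 1.
The order is lcm(6, 4) = 12.

12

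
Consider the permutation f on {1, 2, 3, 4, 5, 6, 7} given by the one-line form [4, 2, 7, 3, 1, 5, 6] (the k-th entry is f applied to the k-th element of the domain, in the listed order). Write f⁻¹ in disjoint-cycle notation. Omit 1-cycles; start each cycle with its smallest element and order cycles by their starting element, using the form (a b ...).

(1 5 6 7 3 4)

First write f in disjoint cycles: (1 4 3 7 6 5).
The inverse reverses every cycle; in canonical form, f⁻¹ = (1 5 6 7 3 4).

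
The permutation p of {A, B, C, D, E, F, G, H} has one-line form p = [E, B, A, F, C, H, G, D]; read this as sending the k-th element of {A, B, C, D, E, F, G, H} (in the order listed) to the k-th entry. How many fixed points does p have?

2

The fixed points (elements with p(x) = x) are {B, G}, so there are 2.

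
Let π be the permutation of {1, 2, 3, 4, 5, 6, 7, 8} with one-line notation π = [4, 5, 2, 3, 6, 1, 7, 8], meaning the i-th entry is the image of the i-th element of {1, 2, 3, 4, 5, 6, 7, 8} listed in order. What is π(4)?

4 is element number 4 of the domain, and entry number 4 of the one-line form is 3, so π(4) = 3.

3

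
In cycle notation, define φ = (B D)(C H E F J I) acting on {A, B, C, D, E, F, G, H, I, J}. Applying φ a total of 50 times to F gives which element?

I

F lies in the 6-cycle (C H E F J I).
Powers repeat with period 6 on this cycle, and 50 mod 6 = 2, so φ^50(F) = φ^2(F).
Stepping 2 places around the cycle: F → J → I.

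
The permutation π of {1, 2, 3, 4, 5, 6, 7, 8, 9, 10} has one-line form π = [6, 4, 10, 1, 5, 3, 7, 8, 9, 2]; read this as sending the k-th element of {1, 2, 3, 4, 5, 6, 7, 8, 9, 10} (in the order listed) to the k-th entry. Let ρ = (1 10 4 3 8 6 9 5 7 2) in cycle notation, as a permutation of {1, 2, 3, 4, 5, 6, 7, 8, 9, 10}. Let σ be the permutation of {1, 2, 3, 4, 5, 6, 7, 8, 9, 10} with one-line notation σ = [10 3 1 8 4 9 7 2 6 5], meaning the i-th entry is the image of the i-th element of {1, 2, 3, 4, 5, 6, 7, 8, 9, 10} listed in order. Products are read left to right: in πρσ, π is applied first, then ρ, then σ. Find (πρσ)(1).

6

Apply the permutations in order: π(1) = 6, then ρ(6) = 9, then σ(9) = 6. So (πρσ)(1) = 6.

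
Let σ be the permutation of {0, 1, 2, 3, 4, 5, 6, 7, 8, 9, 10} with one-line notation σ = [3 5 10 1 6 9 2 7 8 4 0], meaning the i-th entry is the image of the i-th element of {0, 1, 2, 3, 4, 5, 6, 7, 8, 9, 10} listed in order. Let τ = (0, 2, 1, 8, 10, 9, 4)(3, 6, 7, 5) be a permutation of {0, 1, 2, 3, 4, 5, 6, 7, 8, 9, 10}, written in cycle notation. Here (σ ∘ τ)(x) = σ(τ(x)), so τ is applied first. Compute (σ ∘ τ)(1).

(σ ∘ τ)(1) = σ(τ(1)). τ(1) = 8, then σ(8) = 8. So (σ ∘ τ)(1) = 8.

8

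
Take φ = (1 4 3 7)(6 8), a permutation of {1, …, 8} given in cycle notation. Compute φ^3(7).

7 lies in the 4-cycle (1 4 3 7).
Advancing 3 steps from 7: 7 → 1 → 4 → 3.

3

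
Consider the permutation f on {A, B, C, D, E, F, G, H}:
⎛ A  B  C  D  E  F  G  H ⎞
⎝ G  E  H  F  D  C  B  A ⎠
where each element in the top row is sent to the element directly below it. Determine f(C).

The entry below C in the array is H, so f(C) = H.

H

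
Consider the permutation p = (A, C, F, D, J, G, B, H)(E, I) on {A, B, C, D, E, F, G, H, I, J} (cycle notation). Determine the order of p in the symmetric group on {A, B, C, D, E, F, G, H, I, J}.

8

The disjoint cycles have lengths 8, 2.
The order is lcm(8, 2) = 8.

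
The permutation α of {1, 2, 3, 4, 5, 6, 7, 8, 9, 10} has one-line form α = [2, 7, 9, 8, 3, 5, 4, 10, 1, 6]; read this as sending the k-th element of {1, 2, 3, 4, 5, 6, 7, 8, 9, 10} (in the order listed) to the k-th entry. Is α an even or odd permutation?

In disjoint-cycle form the cycle lengths are 10.
A cycle of length ℓ contributes ℓ−1 transpositions, so α is a product of 9 transpositions — odd.

odd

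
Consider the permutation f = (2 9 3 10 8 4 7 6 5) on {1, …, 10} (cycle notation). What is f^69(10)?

10 lies in the 9-cycle (2 9 3 10 8 4 7 6 5).
On a 9-cycle, f^9 is the identity, so f^69 = f^6 there (69 ≡ 6 mod 9).
Advancing 6 steps from 10: 10 → 8 → 4 → 7 → 6 → 5 → 2.

2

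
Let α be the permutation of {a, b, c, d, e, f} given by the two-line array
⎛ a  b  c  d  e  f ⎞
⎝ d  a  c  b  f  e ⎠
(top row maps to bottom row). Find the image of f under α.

e

The entry below f in the array is e, so α(f) = e.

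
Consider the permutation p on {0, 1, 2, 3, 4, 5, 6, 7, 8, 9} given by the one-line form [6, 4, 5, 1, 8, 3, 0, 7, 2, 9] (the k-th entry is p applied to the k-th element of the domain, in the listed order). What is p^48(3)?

Tracing 3 → 1 → … returns to 3 after 6 steps, so 3 lies in a 6-cycle (1, 4, 8, 2, 5, 3).
Powers repeat with period 6 on this cycle, and 48 mod 6 = 0, so p^48(3) = p^0(3).
So p^48(3) = 3.

3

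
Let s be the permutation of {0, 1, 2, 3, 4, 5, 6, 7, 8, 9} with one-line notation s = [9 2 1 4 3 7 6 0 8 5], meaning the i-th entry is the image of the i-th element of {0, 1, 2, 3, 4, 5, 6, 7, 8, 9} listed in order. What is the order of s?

Decomposing into disjoint cycles gives cycle lengths 4, 2, 2, 1, 1.
The order of s is the least common multiple of its cycle lengths: lcm(4, 2, 2) = 4.

4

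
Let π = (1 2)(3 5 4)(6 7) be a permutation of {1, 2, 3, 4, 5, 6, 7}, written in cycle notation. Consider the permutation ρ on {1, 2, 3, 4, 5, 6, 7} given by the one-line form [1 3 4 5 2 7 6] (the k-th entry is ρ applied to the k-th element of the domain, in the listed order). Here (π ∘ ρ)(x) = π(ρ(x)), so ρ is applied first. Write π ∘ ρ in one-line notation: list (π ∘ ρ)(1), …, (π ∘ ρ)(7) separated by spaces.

2 5 3 4 1 6 7

(π ∘ ρ)(x) = π(ρ(x)). Computing each image: π(ρ(1)) = π(1) = 2, π(ρ(2)) = π(3) = 5, π(ρ(3)) = π(4) = 3, π(ρ(4)) = π(5) = 4, π(ρ(5)) = π(2) = 1, π(ρ(6)) = π(7) = 6, π(ρ(7)) = π(6) = 7.
Hence π ∘ ρ = [2 5 3 4 1 6 7].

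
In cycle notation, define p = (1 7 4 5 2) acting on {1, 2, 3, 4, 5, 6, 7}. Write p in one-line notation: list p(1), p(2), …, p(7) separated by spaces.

Reading each image from the cycles: 1→7, 2→1, 3→3, 4→5, 5→2, 6→6, 7→4.
Listing these in domain order gives 7 1 3 5 2 6 4.

7 1 3 5 2 6 4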